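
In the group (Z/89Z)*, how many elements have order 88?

40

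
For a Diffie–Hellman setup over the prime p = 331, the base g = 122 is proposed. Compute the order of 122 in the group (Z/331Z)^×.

165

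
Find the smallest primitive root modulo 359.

7

φ(359) = 359 − 1 = 358 = 2 · 179.
g is a primitive root iff g^(358/q) ≢ 1 (mod 359) for each prime q ∈ {2, 179}.
g = 2: 2^179 ≡ 1 — hits 1, so not a primitive root.
g = 3: 3^179 ≡ 1 — hits 1, so not a primitive root.
g = 4: 4^179 ≡ 1 — hits 1, so not a primitive root.
g = 5: 5^179 ≡ 1 — hits 1, so not a primitive root.
g = 6: 6^179 ≡ 1 — hits 1, so not a primitive root.
g = 7: 7^179 ≡ 358; 7^2 ≡ 49 — none is 1, so 7 is a primitive root.
So 7 is the smallest generator of (Z/359Z)^×.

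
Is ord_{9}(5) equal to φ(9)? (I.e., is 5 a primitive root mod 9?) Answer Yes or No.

φ(9) = φ(3^2) = 3·(3−1) = 6 = 2 · 3.
Test 5^(6/q) mod 9 for each prime factor q of 6:
5^3 ≡ 8 (mod 9)  [q = 2: ≢ 1 ✓]
5^2 ≡ 7 (mod 9)  [q = 3: ≢ 1 ✓]
None equal 1, so ord_9(5) = 6: 5 is a primitive root.

Yes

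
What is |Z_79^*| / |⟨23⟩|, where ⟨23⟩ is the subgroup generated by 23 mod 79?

26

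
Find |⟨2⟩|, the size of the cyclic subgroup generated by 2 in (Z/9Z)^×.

By Lagrange's theorem, ord_9(2) divides φ(9) = φ(3^2) = 3·(3−1) = 6 = 2 · 3.
Divisors of 6: 1, 2, 3, 6.
Evaluate successive powers at the divisors of 6:
2^1 ≡ 2
2^2 ≡ 4
2^3 ≡ 8
2^6 ≡ 1
Hence ord(2) = 6.

6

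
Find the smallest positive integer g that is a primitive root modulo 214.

5

φ(214) = φ(2)·φ(107) = 1·106 = 106 = 2 · 53.
Test candidates g = 2, 3, … against the prime factors q ∈ {2, 53} of φ(214): g is a generator iff g^(106/q) ≢ 1 for every such q.
g = 2: gcd(2, 214) = 2 > 1, not a unit — skip.
g = 3: 3^53 ≡ 1 — hits 1, so not a primitive root.
g = 4: gcd(4, 214) = 2 > 1, not a unit — skip.
g = 5: 5^53 ≡ 213; 5^2 ≡ 25 — none is 1, so 5 is a primitive root.
Hence the least primitive root of 214 is 5.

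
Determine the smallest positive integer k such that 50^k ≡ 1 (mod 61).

The order of 50 must divide φ(61) = 61 − 1 = 60 = 2^2 · 3 · 5.
Divisors of 60: 1, 2, 3, 4, 5, 6, 10, 12, 15, 20, 30, 60.
Evaluate successive powers at the divisors of 60:
50^1 ≡ 50 (mod 61)
50^2 ≡ 60 (mod 61)
50^3 ≡ 11 (mod 61)
50^4 ≡ 1 (mod 61) ✓
Therefore the multiplicative order of 50 modulo 61 is 4.

4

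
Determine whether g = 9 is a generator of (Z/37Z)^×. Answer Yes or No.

No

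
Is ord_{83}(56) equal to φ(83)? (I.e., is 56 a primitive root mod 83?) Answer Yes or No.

φ(83) = 83 − 1 = 82 = 2 · 41.
An element g generates (Z/83Z)^× iff g^(82/q) ≢ 1 (mod 83) for each prime q ∈ {2, 41}.
56^41 ≡ 82 (mod 83)  [q = 2: ≢ 1 ✓]
56^2 ≡ 65 (mod 83)  [q = 41: ≢ 1 ✓]
None equal 1, so ord_83(56) = 82: 56 is a primitive root.

Yes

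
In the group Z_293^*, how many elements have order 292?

φ(293) = 293 − 1 = 292 = 2^2 · 73.
Since (Z/293Z)^× is cyclic of order 292, the number of elements of order d is φ(d) when d | 292 and 0 otherwise.
292 = 2^2 · 73 divides 292, and φ(292) = 144.

144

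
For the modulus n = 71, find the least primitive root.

7

φ(71) = 71 − 1 = 70 = 2 · 5 · 7.
g is a primitive root iff g^(70/q) ≢ 1 (mod 71) for each prime q ∈ {2, 5, 7}.
g = 2: 2^35 ≡ 1 — hits 1, so not a primitive root.
g = 3: 3^35 ≡ 1 — hits 1, so not a primitive root.
g = 4: 4^35 ≡ 1 — hits 1, so not a primitive root.
g = 5: 5^35 ≡ 1 — hits 1, so not a primitive root.
g = 6: 6^35 ≡ 1 — hits 1, so not a primitive root.
g = 7: 7^35 ≡ 70; 7^14 ≡ 54; 7^10 ≡ 45 — none is 1, so 7 is a primitive root.
Hence the least primitive root of 71 is 7.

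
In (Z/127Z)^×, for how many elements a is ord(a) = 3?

φ(127) = 127 − 1 = 126 = 2 · 3^2 · 7.
In a cyclic group of order 126, there are φ(d) elements of order d for each divisor d of 126, and zero for non-divisors.
3 | 126, and φ(3) = 3 − 1 = 2.

2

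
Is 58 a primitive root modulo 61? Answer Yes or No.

φ(61) = 61 − 1 = 60 = 2^2 · 3 · 5.
It suffices to check that the order of 58 is not a proper divisor of 60: compute 58^(60/q) for q ∈ {2, 3, 5}.
58^30 ≡ 1 (mod 61)  [q = 2: ≡ 1 ✗]
58^20 ≡ 1 (mod 61)  [q = 3: ≡ 1 ✗]
58^12 ≡ 9 (mod 61)  [q = 5: ≢ 1 ✓]
58^30 ≡ 1 shows ord(58) | 30, strictly less than φ(61); not a primitive root.

No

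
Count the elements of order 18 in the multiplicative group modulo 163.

6

φ(163) = 163 − 1 = 162 = 2 · 3^4.
In a cyclic group of order 162, there are φ(d) elements of order d for each divisor d of 162, and zero for non-divisors.
18 = 2 · 3^2 divides 162, and φ(18) = 6.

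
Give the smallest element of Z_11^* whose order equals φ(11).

φ(11) = 11 − 1 = 10 = 2 · 5.
Test candidates g = 2, 3, … against the prime factors q ∈ {2, 5} of φ(11): g is a generator iff g^(10/q) ≢ 1 for every such q.
g = 2: 2^5 ≡ 10; 2^2 ≡ 4 — none is 1, so 2 is a primitive root.
Hence the least primitive root of 11 is 2.

2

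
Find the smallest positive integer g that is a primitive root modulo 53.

φ(53) = 53 − 1 = 52 = 2^2 · 13.
Test candidates g = 2, 3, … against the prime factors q ∈ {2, 13} of φ(53): g is a generator iff g^(52/q) ≢ 1 for every such q.
g = 2: 2^26 ≡ 52; 2^4 ≡ 16 — none is 1, so 2 is a primitive root.
So 2 is the smallest generator of (Z/53Z)^×.

2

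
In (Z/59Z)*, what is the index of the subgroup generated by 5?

2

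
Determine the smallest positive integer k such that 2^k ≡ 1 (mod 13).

12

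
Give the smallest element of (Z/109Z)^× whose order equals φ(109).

φ(109) = 109 − 1 = 108 = 2^2 · 3^3.
g is a primitive root iff g^(108/q) ≢ 1 (mod 109) for each prime q ∈ {2, 3}.
g = 2: 2^54 ≡ 108; 2^36 ≡ 1 — hits 1, so not a primitive root.
g = 3: 3^54 ≡ 1 — hits 1, so not a primitive root.
g = 4: 4^54 ≡ 1 — hits 1, so not a primitive root.
g = 5: 5^54 ≡ 1 — hits 1, so not a primitive root.
g = 6: 6^54 ≡ 108; 6^36 ≡ 63 — none is 1, so 6 is a primitive root.
Hence the least primitive root of 109 is 6.

6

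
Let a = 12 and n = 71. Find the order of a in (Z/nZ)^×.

The order of 12 must divide φ(71) = 71 − 1 = 70 = 2 · 5 · 7.
Divisors of 70: 1, 2, 5, 7, 10, 14, 35, 70.
Test each divisor d:
12^1 ≡ 12
12^2 ≡ 2
12^5 ≡ 48
12^7 ≡ 25
12^10 ≡ 32
12^14 ≡ 57
12^35 ≡ 1
The smallest such exponent is 35, so the order of 12 is 35.

35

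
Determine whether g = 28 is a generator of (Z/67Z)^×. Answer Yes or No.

Yes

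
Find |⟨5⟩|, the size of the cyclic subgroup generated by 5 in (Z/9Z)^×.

ord(5) | φ(9) = φ(3^2) = 3·(3−1) = 6 = 2 · 3.
Divisors of 6: 1, 2, 3, 6.
Evaluate successive powers at the divisors of 6:
5^1 ≡ 5 (mod 9)
5^2 ≡ 7 (mod 9)
5^3 ≡ 8 (mod 9)
5^6 ≡ 1 (mod 9) ✓
Hence ord(5) = 6.

6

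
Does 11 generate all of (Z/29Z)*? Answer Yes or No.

Yes

φ(29) = 29 − 1 = 28 = 2^2 · 7.
It suffices to check that the order of 11 is not a proper divisor of 28: compute 11^(28/q) for q ∈ {2, 7}.
11^14 ≡ 28 (mod 29)  [q = 2: ≢ 1 ✓]
11^4 ≡ 25 (mod 29)  [q = 7: ≢ 1 ✓]
Every test exponent gives a nontrivial residue, hence 11 generates the full group.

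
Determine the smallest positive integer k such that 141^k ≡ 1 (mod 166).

82

ord(141) | φ(166) = φ(2)·φ(83) = 1·82 = 82 = 2 · 41.
Divisors of 82: 1, 2, 41, 82.
Test each divisor d:
141^1 ≡ 141 (mod 166)
141^2 ≡ 127 (mod 166)
141^41 ≡ 165 (mod 166)
141^82 ≡ 1 (mod 166) ✓
So ord_166(141) = 82.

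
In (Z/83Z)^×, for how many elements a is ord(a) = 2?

1

φ(83) = 83 − 1 = 82 = 2 · 41.
Since (Z/83Z)^× is cyclic of order 82, the number of elements of order d is φ(d) when d | 82 and 0 otherwise.
2 | 82, and φ(2) = 2 − 1 = 1.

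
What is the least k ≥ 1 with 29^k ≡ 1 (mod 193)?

64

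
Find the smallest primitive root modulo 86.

φ(86) = φ(2)·φ(43) = 1·42 = 42 = 2 · 3 · 7.
g is a primitive root iff g^(42/q) ≢ 1 (mod 86) for each prime q ∈ {2, 3, 7}.
g = 2: gcd(2, 86) = 2 > 1, not a unit — skip.
g = 3: 3^21 ≡ 85; 3^14 ≡ 79; 3^6 ≡ 41 — none is 1, so 3 is a primitive root.
The smallest primitive root modulo 86 is 3.

3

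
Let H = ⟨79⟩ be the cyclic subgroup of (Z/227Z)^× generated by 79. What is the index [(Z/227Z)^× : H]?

2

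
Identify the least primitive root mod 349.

2

φ(349) = 349 − 1 = 348 = 2^2 · 3 · 29.
g is a primitive root iff g^(348/q) ≢ 1 (mod 349) for each prime q ∈ {2, 3, 29}.
g = 2: 2^174 ≡ 348; 2^116 ≡ 226; 2^12 ≡ 257 — none is 1, so 2 is a primitive root.
So 2 is the smallest generator of (Z/349Z)^×.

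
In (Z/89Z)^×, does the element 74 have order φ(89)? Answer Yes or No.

φ(89) = 89 − 1 = 88 = 2^3 · 11.
An element g generates (Z/89Z)^× iff g^(88/q) ≢ 1 (mod 89) for each prime q ∈ {2, 11}.
74^44 ≡ 88 (mod 89)  [q = 2: ≢ 1 ✓]
74^8 ≡ 78 (mod 89)  [q = 11: ≢ 1 ✓]
All checks pass, so 74 has order 88 and is a primitive root modulo 89.

Yes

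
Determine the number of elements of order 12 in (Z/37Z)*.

4

φ(37) = 37 − 1 = 36 = 2^2 · 3^2.
In a cyclic group of order 36, there are φ(d) elements of order d for each divisor d of 36, and zero for non-divisors.
12 = 2^2 · 3 divides 36, and φ(12) = 4.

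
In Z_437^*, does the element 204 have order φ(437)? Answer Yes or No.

437 = 19 · 23 is a product of two distinct odd primes, so (Z/437Z)^× ≅ (Z/19Z)^× × (Z/23Z)^× is not cyclic.
No primitive root modulo 437 exists; in particular 204 is not one.

No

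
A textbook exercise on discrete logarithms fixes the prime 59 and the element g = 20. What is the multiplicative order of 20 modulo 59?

29

By Lagrange's theorem, ord_59(20) divides φ(59) = 59 − 1 = 58 = 2 · 29.
Divisors of 58: 1, 2, 29, 58.
Evaluate successive powers at the divisors of 58:
20^1 ≡ 20 (mod 59)
20^2 ≡ 46 (mod 59)
20^29 ≡ 1 (mod 59) ✓
The smallest such exponent is 29, so the order of 20 is 29.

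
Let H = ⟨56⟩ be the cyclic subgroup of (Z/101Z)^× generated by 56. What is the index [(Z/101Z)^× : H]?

4

The order of 56 must divide φ(101) = 101 − 1 = 100 = 2^2 · 5^2.
Divisors of 100: 1, 2, 4, 5, 10, 20, 25, 50, 100.
Compute 56^d (mod 101) for the divisors d until we hit 1:
56^1 ≡ 56 (mod 101)
56^2 ≡ 5 (mod 101)
56^4 ≡ 25 (mod 101)
56^5 ≡ 87 (mod 101)
56^10 ≡ 95 (mod 101)
56^20 ≡ 36 (mod 101)
56^25 ≡ 1 (mod 101) ✓
Thus |⟨56⟩| = ord(56) = 25.
Index = |(Z/101Z)^×| / |⟨56⟩| = 100 / 25 = 4.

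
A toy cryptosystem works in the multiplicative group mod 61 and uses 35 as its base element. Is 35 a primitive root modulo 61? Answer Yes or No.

φ(61) = 61 − 1 = 60 = 2^2 · 3 · 5.
Test 35^(60/q) mod 61 for each prime factor q of 60:
35^30 ≡ 60 (mod 61)  [q = 2: ≢ 1 ✓]
35^20 ≡ 13 (mod 61)  [q = 3: ≢ 1 ✓]
35^12 ≡ 9 (mod 61)  [q = 5: ≢ 1 ✓]
All checks pass, so 35 has order 60 and is a primitive root modulo 61.

Yes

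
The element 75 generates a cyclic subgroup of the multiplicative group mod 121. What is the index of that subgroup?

2

Since 75 ∈ (Z/121Z)^×, its order divides φ(121) = φ(11^2) = 11·(11−1) = 110 = 2 · 5 · 11.
Divisors of 110: 1, 2, 5, 10, 11, 22, 55, 110.
Evaluate successive powers at the divisors of 110:
75^1 ≡ 75 (mod 121)
75^2 ≡ 59 (mod 121)
75^5 ≡ 78 (mod 121)
75^10 ≡ 34 (mod 121)
75^11 ≡ 9 (mod 121)
75^22 ≡ 81 (mod 121)
75^55 ≡ 1 (mod 121) ✓
Thus |⟨75⟩| = ord(75) = 55.
Index = |(Z/121Z)^×| / |⟨75⟩| = 110 / 55 = 2.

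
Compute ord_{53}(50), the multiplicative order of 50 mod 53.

By Lagrange's theorem, ord_53(50) divides φ(53) = 53 − 1 = 52 = 2^2 · 13.
Divisors of 52: 1, 2, 4, 13, 26, 52.
Compute 50^d (mod 53) for the divisors d until we hit 1:
50^1 ≡ 50 (mod 53)
50^2 ≡ 9 (mod 53)
50^4 ≡ 28 (mod 53)
50^13 ≡ 23 (mod 53)
50^26 ≡ 52 (mod 53)
50^52 ≡ 1 (mod 53) ✓
Therefore the multiplicative order of 50 modulo 53 is 52.

52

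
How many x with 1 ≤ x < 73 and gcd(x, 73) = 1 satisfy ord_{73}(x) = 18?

6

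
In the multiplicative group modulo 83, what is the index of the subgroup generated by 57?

1

By Lagrange's theorem, ord_83(57) divides φ(83) = 83 − 1 = 82 = 2 · 41.
Divisors of 82: 1, 2, 41, 82.
Compute 57^d (mod 83) for the divisors d until we hit 1:
57^1 ≡ 57 (mod 83)
57^2 ≡ 12 (mod 83)
57^41 ≡ 82 (mod 83)
57^82 ≡ 1 (mod 83) ✓
So ord_83(57) = 82, hence |⟨57⟩| = 82.
[(Z/83Z)^× : ⟨57⟩] = 82/82 = 1.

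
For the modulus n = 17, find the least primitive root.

3

φ(17) = 17 − 1 = 16 = 2^4.
Test candidates g = 2, 3, … against the prime factors q ∈ {2} of φ(17): g is a generator iff g^(16/q) ≢ 1 for every such q.
g = 2: 2^8 ≡ 1 — hits 1, so not a primitive root.
g = 3: 3^8 ≡ 16 — none is 1, so 3 is a primitive root.
Hence the least primitive root of 17 is 3.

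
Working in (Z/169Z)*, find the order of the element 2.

Since 2 ∈ (Z/169Z)^×, its order divides φ(169) = φ(13^2) = 13·(13−1) = 156 = 2^2 · 3 · 13.
Divisors of 156: 1, 2, 3, 4, 6, 12, 13, 26, 39, 52, 78, 156.
Check 2^d mod 169 for each divisor in increasing order:
2^1 ≡ 2
2^2 ≡ 4
2^3 ≡ 8
2^4 ≡ 16
2^6 ≡ 64
2^12 ≡ 40
2^13 ≡ 80
2^26 ≡ 147
2^39 ≡ 99
2^52 ≡ 146
2^78 ≡ 168
2^156 ≡ 1
Therefore the multiplicative order of 2 modulo 169 is 156.

156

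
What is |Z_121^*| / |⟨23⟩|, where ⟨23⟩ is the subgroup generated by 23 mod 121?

Since 23 ∈ (Z/121Z)^×, its order divides φ(121) = φ(11^2) = 11·(11−1) = 110 = 2 · 5 · 11.
Divisors of 110: 1, 2, 5, 10, 11, 22, 55, 110.
Check 23^d mod 121 for each divisor in increasing order:
23^1 ≡ 23 (mod 121)
23^2 ≡ 45 (mod 121)
23^5 ≡ 111 (mod 121)
23^10 ≡ 100 (mod 121)
23^11 ≡ 1 (mod 121) ✓
So ord_121(23) = 11, hence |⟨23⟩| = 11.
The index is φ(121) / ord(23) = 110 / 11 = 10.

10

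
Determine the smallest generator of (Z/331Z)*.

3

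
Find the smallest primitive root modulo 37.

2

φ(37) = 37 − 1 = 36 = 2^2 · 3^2.
g is a primitive root iff g^(36/q) ≢ 1 (mod 37) for each prime q ∈ {2, 3}.
g = 2: 2^18 ≡ 36; 2^12 ≡ 26 — none is 1, so 2 is a primitive root.
Hence the least primitive root of 37 is 2.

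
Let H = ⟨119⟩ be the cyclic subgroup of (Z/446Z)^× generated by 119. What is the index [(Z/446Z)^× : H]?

6

By Lagrange's theorem, ord_446(119) divides φ(446) = φ(2)·φ(223) = 1·222 = 222 = 2 · 3 · 37.
Divisors of 222: 1, 2, 3, 6, 37, 74, 111, 222.
Check 119^d mod 446 for each divisor in increasing order:
119^1 ≡ 119 (mod 446)
119^2 ≡ 335 (mod 446)
119^3 ≡ 171 (mod 446)
119^6 ≡ 251 (mod 446)
119^37 ≡ 1 (mod 446) ✓
So ord_446(119) = 37, hence |⟨119⟩| = 37.
[(Z/446Z)^× : ⟨119⟩] = 222/37 = 6.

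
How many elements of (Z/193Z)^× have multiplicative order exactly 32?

16

φ(193) = 193 − 1 = 192 = 2^6 · 3.
(Z/193Z)^× is cyclic (|G| = 192); a cyclic group of order m has exactly φ(d) elements of each order d | m, and none otherwise.
32 = 2^5 divides 192, and φ(32) = 16.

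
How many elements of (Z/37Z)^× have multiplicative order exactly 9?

6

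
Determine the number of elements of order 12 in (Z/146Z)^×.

φ(146) = φ(2)·φ(73) = 1·72 = 72 = 2^3 · 3^2.
Since (Z/146Z)^× is cyclic of order 72, the number of elements of order d is φ(d) when d | 72 and 0 otherwise.
12 = 2^2 · 3 divides 72, and φ(12) = 4.

4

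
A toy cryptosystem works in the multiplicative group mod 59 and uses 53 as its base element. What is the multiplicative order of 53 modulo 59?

29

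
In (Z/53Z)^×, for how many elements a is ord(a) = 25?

φ(53) = 53 − 1 = 52 = 2^2 · 13.
(Z/53Z)^× is cyclic (|G| = 52); a cyclic group of order m has exactly φ(d) elements of each order d | m, and none otherwise.
Since 25 ∤ 52, the count is 0.

0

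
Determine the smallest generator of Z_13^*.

φ(13) = 13 − 1 = 12 = 2^2 · 3.
g is a primitive root iff g^(12/q) ≢ 1 (mod 13) for each prime q ∈ {2, 3}.
g = 2: 2^6 ≡ 12; 2^4 ≡ 3 — none is 1, so 2 is a primitive root.
So 2 is the smallest generator of (Z/13Z)^×.

2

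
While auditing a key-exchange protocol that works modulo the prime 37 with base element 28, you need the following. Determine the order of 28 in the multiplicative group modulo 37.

18

ord(28) | φ(37) = 37 − 1 = 36 = 2^2 · 3^2.
Divisors of 36: 1, 2, 3, 4, 6, 9, 12, 18, 36.
Evaluate successive powers at the divisors of 36:
28^1 ≡ 28 (mod 37)
28^2 ≡ 7 (mod 37)
28^3 ≡ 11 (mod 37)
28^4 ≡ 12 (mod 37)
28^6 ≡ 10 (mod 37)
28^9 ≡ 36 (mod 37)
28^12 ≡ 26 (mod 37)
28^18 ≡ 1 (mod 37) ✓
The smallest such exponent is 18, so the order of 28 is 18.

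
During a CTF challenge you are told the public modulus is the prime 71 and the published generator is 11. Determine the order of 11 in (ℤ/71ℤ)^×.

70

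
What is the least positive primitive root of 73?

φ(73) = 73 − 1 = 72 = 2^3 · 3^2.
Test candidates g = 2, 3, … against the prime factors q ∈ {2, 3} of φ(73): g is a generator iff g^(72/q) ≢ 1 for every such q.
g = 2: 2^36 ≡ 1 — hits 1, so not a primitive root.
g = 3: 3^36 ≡ 1 — hits 1, so not a primitive root.
g = 4: 4^36 ≡ 1 — hits 1, so not a primitive root.
g = 5: 5^36 ≡ 72; 5^24 ≡ 8 — none is 1, so 5 is a primitive root.
The smallest primitive root modulo 73 is 5.

5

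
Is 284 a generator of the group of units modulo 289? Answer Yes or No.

φ(289) = φ(17^2) = 17·(17−1) = 272 = 2^4 · 17.
284 is a primitive root mod 289 iff 284^(φ(289)/q) ≢ 1 for every prime q | φ(289), i.e. q ∈ {2, 17}.
284^136 ≡ 288 (mod 289)  [q = 2: ≢ 1 ✓]
284^16 ≡ 205 (mod 289)  [q = 17: ≢ 1 ✓]
Every test exponent gives a nontrivial residue, hence 284 generates the full group.

Yes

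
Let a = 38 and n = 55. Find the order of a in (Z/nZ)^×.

The order of 38 must divide φ(55) = φ(5·11) = (5−1)·(11−1) = 4·10 = 40 = 2^3 · 5.
Divisors of 40: 1, 2, 4, 5, 8, 10, 20, 40.
Check 38^d mod 55 for each divisor in increasing order:
38^1 ≡ 38 (mod 55)
38^2 ≡ 14 (mod 55)
38^4 ≡ 31 (mod 55)
38^5 ≡ 23 (mod 55)
38^8 ≡ 26 (mod 55)
38^10 ≡ 34 (mod 55)
38^20 ≡ 1 (mod 55) ✓
Therefore the multiplicative order of 38 modulo 55 is 20.

20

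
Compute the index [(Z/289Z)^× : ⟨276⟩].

The order of 276 must divide φ(289) = φ(17^2) = 17·(17−1) = 272 = 2^4 · 17.
Divisors of 272: 1, 2, 4, 8, 16, 17, 34, 68, 136, 272.
Test each divisor d:
276^1 ≡ 276
276^2 ≡ 169
276^4 ≡ 239
276^8 ≡ 188
276^16 ≡ 86
276^17 ≡ 38
276^34 ≡ 288
276^68 ≡ 1
The order of 276 is 68, so the subgroup it generates has 68 elements.
[(Z/289Z)^× : ⟨276⟩] = 272/68 = 4.

4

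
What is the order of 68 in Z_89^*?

The order of 68 must divide φ(89) = 89 − 1 = 88 = 2^3 · 11.
Divisors of 88: 1, 2, 4, 8, 11, 22, 44, 88.
Check 68^d mod 89 for each divisor in increasing order:
68^1 ≡ 68 (mod 89)
68^2 ≡ 85 (mod 89)
68^4 ≡ 16 (mod 89)
68^8 ≡ 78 (mod 89)
68^11 ≡ 55 (mod 89)
68^22 ≡ 88 (mod 89)
68^44 ≡ 1 (mod 89) ✓
So ord_89(68) = 44.

44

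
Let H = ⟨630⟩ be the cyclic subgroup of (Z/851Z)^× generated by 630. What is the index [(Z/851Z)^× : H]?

By Lagrange's theorem, ord_851(630) divides φ(851) = φ(23·37) = (23−1)·(37−1) = 22·36 = 792 = 2^3 · 3^2 · 11.
Divisors of 792: 1, 2, 3, 4, 6, 8, 9, 11, 12, 18, 22, 24, 33, 36, 44, 66, 72, 88, 99, 132, 198, 264, 396, 792.
Compute 630^d (mod 851) for the divisors d until we hit 1:
630^1 ≡ 630 (mod 851)
630^2 ≡ 334 (mod 851)
630^3 ≡ 223 (mod 851)
630^4 ≡ 75 (mod 851)
630^6 ≡ 371 (mod 851)
630^8 ≡ 519 (mod 851)
630^9 ≡ 186 (mod 851)
630^11 ≡ 1 (mod 851) ✓
So ord_851(630) = 11, hence |⟨630⟩| = 11.
[(Z/851Z)^× : ⟨630⟩] = 792/11 = 72.

72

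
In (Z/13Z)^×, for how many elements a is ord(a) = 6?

2

φ(13) = 13 − 1 = 12 = 2^2 · 3.
In a cyclic group of order 12, there are φ(d) elements of order d for each divisor d of 12, and zero for non-divisors.
6 = 2 · 3 divides 12, and φ(6) = 2.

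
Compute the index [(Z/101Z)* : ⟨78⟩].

4

By Lagrange's theorem, ord_101(78) divides φ(101) = 101 − 1 = 100 = 2^2 · 5^2.
Divisors of 100: 1, 2, 4, 5, 10, 20, 25, 50, 100.
Compute 78^d (mod 101) for the divisors d until we hit 1:
78^1 ≡ 78 (mod 101)
78^2 ≡ 24 (mod 101)
78^4 ≡ 71 (mod 101)
78^5 ≡ 84 (mod 101)
78^10 ≡ 87 (mod 101)
78^20 ≡ 95 (mod 101)
78^25 ≡ 1 (mod 101) ✓
The order of 78 is 25, so the subgroup it generates has 25 elements.
The index is φ(101) / ord(78) = 100 / 25 = 4.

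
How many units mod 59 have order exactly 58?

28

φ(59) = 59 − 1 = 58 = 2 · 29.
(Z/59Z)^× is cyclic (|G| = 58); a cyclic group of order m has exactly φ(d) elements of each order d | m, and none otherwise.
58 = 2 · 29 divides 58, and φ(58) = 28.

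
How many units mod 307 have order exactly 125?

φ(307) = 307 − 1 = 306 = 2 · 3^2 · 17.
Since (Z/307Z)^× is cyclic of order 306, the number of elements of order d is φ(d) when d | 306 and 0 otherwise.
Here 306 is not a multiple of 125, so there are no elements of order 125.

0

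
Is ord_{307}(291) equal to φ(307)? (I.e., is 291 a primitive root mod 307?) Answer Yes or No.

No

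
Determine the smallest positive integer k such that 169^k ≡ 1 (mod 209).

The order of 169 must divide φ(209) = φ(11·19) = (11−1)·(19−1) = 10·18 = 180 = 2^2 · 3^2 · 5.
Divisors of 180: 1, 2, 3, 4, 5, 6, 9, 10, 12, 15, 18, 20, 30, 36, 45, 60, 90, 180.
Evaluate successive powers at the divisors of 180:
169^1 ≡ 169
169^2 ≡ 137
169^3 ≡ 163
169^4 ≡ 168
169^5 ≡ 177
169^6 ≡ 26
169^9 ≡ 58
169^10 ≡ 188
169^12 ≡ 49
169^15 ≡ 45
169^18 ≡ 20
169^20 ≡ 23
169^30 ≡ 144
169^36 ≡ 191
169^45 ≡ 1
Therefore the multiplicative order of 169 modulo 209 is 45.

45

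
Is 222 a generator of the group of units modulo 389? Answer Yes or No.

Yes

φ(389) = 389 − 1 = 388 = 2^2 · 97.
An element g generates (Z/389Z)^× iff g^(388/q) ≢ 1 (mod 389) for each prime q ∈ {2, 97}.
222^194 ≡ 388 (mod 389)  [q = 2: ≢ 1 ✓]
222^4 ≡ 157 (mod 389)  [q = 97: ≢ 1 ✓]
None equal 1, so ord_389(222) = 388: 222 is a primitive root.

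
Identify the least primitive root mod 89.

3

φ(89) = 89 − 1 = 88 = 2^3 · 11.
g is a primitive root iff g^(88/q) ≢ 1 (mod 89) for each prime q ∈ {2, 11}.
g = 2: 2^44 ≡ 1 — hits 1, so not a primitive root.
g = 3: 3^44 ≡ 88; 3^8 ≡ 64 — none is 1, so 3 is a primitive root.
So 3 is the smallest generator of (Z/89Z)^×.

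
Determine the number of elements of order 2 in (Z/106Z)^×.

1

φ(106) = φ(2)·φ(53) = 1·52 = 52 = 2^2 · 13.
In a cyclic group of order 52, there are φ(d) elements of order d for each divisor d of 52, and zero for non-divisors.
2 | 52, and φ(2) = 2 − 1 = 1.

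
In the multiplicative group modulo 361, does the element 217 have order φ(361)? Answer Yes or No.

φ(361) = φ(19^2) = 19·(19−1) = 342 = 2 · 3^2 · 19.
Test 217^(342/q) mod 361 for each prime factor q of 342:
217^171 ≡ 360 (mod 361)  [q = 2: ≢ 1 ✓]
217^114 ≡ 1 (mod 361)  [q = 3: ≡ 1 ✗]
217^18 ≡ 191 (mod 361)  [q = 19: ≢ 1 ✓]
217^114 ≡ 1 shows ord(217) | 114, strictly less than φ(361); not a primitive root.

No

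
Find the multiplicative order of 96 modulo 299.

44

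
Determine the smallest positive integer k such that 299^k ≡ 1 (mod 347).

346

By Lagrange's theorem, ord_347(299) divides φ(347) = 347 − 1 = 346 = 2 · 173.
Divisors of 346: 1, 2, 173, 346.
Check 299^d mod 347 for each divisor in increasing order:
299^1 ≡ 299 (mod 347)
299^2 ≡ 222 (mod 347)
299^173 ≡ 346 (mod 347)
299^346 ≡ 1 (mod 347) ✓
Hence ord(299) = 346.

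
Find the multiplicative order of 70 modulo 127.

By Lagrange's theorem, ord_127(70) divides φ(127) = 127 − 1 = 126 = 2 · 3^2 · 7.
Divisors of 126: 1, 2, 3, 6, 7, 9, 14, 18, 21, 42, 63, 126.
Compute 70^d (mod 127) for the divisors d until we hit 1:
70^1 ≡ 70
70^2 ≡ 74
70^3 ≡ 100
70^6 ≡ 94
70^7 ≡ 103
70^9 ≡ 2
70^14 ≡ 68
70^18 ≡ 4
70^21 ≡ 19
70^42 ≡ 107
70^63 ≡ 1
Therefore the multiplicative order of 70 modulo 127 is 63.

63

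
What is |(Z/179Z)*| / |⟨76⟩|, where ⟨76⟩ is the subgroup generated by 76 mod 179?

By Lagrange's theorem, ord_179(76) divides φ(179) = 179 − 1 = 178 = 2 · 89.
Divisors of 178: 1, 2, 89, 178.
Compute 76^d (mod 179) for the divisors d until we hit 1:
76^1 ≡ 76 (mod 179)
76^2 ≡ 48 (mod 179)
76^89 ≡ 1 (mod 179) ✓
Thus |⟨76⟩| = ord(76) = 89.
Index = |(Z/179Z)^×| / |⟨76⟩| = 178 / 89 = 2.

2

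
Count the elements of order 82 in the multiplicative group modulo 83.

40

φ(83) = 83 − 1 = 82 = 2 · 41.
In a cyclic group of order 82, there are φ(d) elements of order d for each divisor d of 82, and zero for non-divisors.
82 = 2 · 41 divides 82, and φ(82) = 40.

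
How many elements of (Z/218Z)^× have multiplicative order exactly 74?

0

φ(218) = φ(2)·φ(109) = 1·108 = 108 = 2^2 · 3^3.
In a cyclic group of order 108, there are φ(d) elements of order d for each divisor d of 108, and zero for non-divisors.
Since 74 ∤ 108, the count is 0.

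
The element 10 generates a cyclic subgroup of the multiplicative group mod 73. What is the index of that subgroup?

9

Since 10 ∈ (Z/73Z)^×, its order divides φ(73) = 73 − 1 = 72 = 2^3 · 3^2.
Divisors of 72: 1, 2, 3, 4, 6, 8, 9, 12, 18, 24, 36, 72.
Evaluate successive powers at the divisors of 72:
10^1 ≡ 10 (mod 73)
10^2 ≡ 27 (mod 73)
10^3 ≡ 51 (mod 73)
10^4 ≡ 72 (mod 73)
10^6 ≡ 46 (mod 73)
10^8 ≡ 1 (mod 73) ✓
Thus |⟨10⟩| = ord(10) = 8.
Index = |(Z/73Z)^×| / |⟨10⟩| = 72 / 8 = 9.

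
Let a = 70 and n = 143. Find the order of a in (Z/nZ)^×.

Since 70 ∈ (Z/143Z)^×, its order divides φ(143) = φ(11·13) = (11−1)·(13−1) = 10·12 = 120 = 2^3 · 3 · 5.
Divisors of 120: 1, 2, 3, 4, 5, 6, 8, 10, 12, 15, 20, 24, 30, 40, 60, 120.
Test each divisor d:
70^1 ≡ 70 (mod 143)
70^2 ≡ 38 (mod 143)
70^3 ≡ 86 (mod 143)
70^4 ≡ 14 (mod 143)
70^5 ≡ 122 (mod 143)
70^6 ≡ 103 (mod 143)
70^8 ≡ 53 (mod 143)
70^10 ≡ 12 (mod 143)
70^12 ≡ 27 (mod 143)
70^15 ≡ 34 (mod 143)
70^20 ≡ 1 (mod 143) ✓
Hence ord(70) = 20.

20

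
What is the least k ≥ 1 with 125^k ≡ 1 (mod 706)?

By Lagrange's theorem, ord_706(125) divides φ(706) = φ(2)·φ(353) = 1·352 = 352 = 2^5 · 11.
Divisors of 352: 1, 2, 4, 8, 11, 16, 22, 32, 44, 88, 176, 352.
Test each divisor d:
125^1 ≡ 125 (mod 706)
125^2 ≡ 93 (mod 706)
125^4 ≡ 177 (mod 706)
125^8 ≡ 265 (mod 706)
125^11 ≡ 347 (mod 706)
125^16 ≡ 331 (mod 706)
125^22 ≡ 389 (mod 706)
125^32 ≡ 131 (mod 706)
125^44 ≡ 237 (mod 706)
125^88 ≡ 395 (mod 706)
125^176 ≡ 705 (mod 706)
125^352 ≡ 1 (mod 706) ✓
So ord_706(125) = 352.

352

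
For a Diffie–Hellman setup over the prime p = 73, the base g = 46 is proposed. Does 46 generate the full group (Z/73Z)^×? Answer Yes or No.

No

φ(73) = 73 − 1 = 72 = 2^3 · 3^2.
It suffices to check that the order of 46 is not a proper divisor of 72: compute 46^(72/q) for q ∈ {2, 3}.
46^36 ≡ 1 (mod 73)  [q = 2: ≡ 1 ✗]
46^24 ≡ 1 (mod 73)  [q = 3: ≡ 1 ✗]
Since 46^36 ≡ 1, the order of 46 divides 36 < 72, so 46 is not a primitive root.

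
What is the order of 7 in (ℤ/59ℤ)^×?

29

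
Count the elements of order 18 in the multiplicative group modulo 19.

6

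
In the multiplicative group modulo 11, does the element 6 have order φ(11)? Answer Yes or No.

φ(11) = 11 − 1 = 10 = 2 · 5.
6 is a primitive root mod 11 iff 6^(φ(11)/q) ≢ 1 for every prime q | φ(11), i.e. q ∈ {2, 5}.
6^5 ≡ 10 (mod 11)  [q = 2: ≢ 1 ✓]
6^2 ≡ 3 (mod 11)  [q = 5: ≢ 1 ✓]
All checks pass, so 6 has order 10 and is a primitive root modulo 11.

Yes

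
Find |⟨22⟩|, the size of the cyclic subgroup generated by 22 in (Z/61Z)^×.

ord(22) | φ(61) = 61 − 1 = 60 = 2^2 · 3 · 5.
Divisors of 60: 1, 2, 3, 4, 5, 6, 10, 12, 15, 20, 30, 60.
Test each divisor d:
22^1 ≡ 22
22^2 ≡ 57
22^3 ≡ 34
22^4 ≡ 16
22^5 ≡ 47
22^6 ≡ 58
22^10 ≡ 13
22^12 ≡ 9
22^15 ≡ 1
Hence ord(22) = 15.

15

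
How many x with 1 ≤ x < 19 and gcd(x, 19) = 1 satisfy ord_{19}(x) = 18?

6

φ(19) = 19 − 1 = 18 = 2 · 3^2.
(Z/19Z)^× is cyclic (|G| = 18); a cyclic group of order m has exactly φ(d) elements of each order d | m, and none otherwise.
18 = 2 · 3^2 divides 18, and φ(18) = 6.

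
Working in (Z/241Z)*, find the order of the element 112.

ord(112) | φ(241) = 241 − 1 = 240 = 2^4 · 3 · 5.
Divisors of 240: 1, 2, 3, 4, 5, 6, 8, 10, 12, 15, 16, 20, 24, 30, 40, 48, 60, 80, 120, 240.
Evaluate successive powers at the divisors of 240:
112^1 ≡ 112 (mod 241)
112^2 ≡ 12 (mod 241)
112^3 ≡ 139 (mod 241)
112^4 ≡ 144 (mod 241)
112^5 ≡ 222 (mod 241)
112^6 ≡ 41 (mod 241)
112^8 ≡ 10 (mod 241)
112^10 ≡ 120 (mod 241)
112^12 ≡ 235 (mod 241)
112^15 ≡ 130 (mod 241)
112^16 ≡ 100 (mod 241)
112^20 ≡ 181 (mod 241)
112^24 ≡ 36 (mod 241)
112^30 ≡ 30 (mod 241)
112^40 ≡ 226 (mod 241)
112^48 ≡ 91 (mod 241)
112^60 ≡ 177 (mod 241)
112^80 ≡ 225 (mod 241)
112^120 ≡ 240 (mod 241)
112^240 ≡ 1 (mod 241) ✓
Therefore the multiplicative order of 112 modulo 241 is 240.

240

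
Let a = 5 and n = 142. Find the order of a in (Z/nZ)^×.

5

Since 5 ∈ (Z/142Z)^×, its order divides φ(142) = φ(2)·φ(71) = 1·70 = 70 = 2 · 5 · 7.
Divisors of 70: 1, 2, 5, 7, 10, 14, 35, 70.
Compute 5^d (mod 142) for the divisors d until we hit 1:
5^1 ≡ 5 (mod 142)
5^2 ≡ 25 (mod 142)
5^5 ≡ 1 (mod 142) ✓
Hence ord(5) = 5.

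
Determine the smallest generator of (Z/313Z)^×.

φ(313) = 313 − 1 = 312 = 2^3 · 3 · 13.
g is a primitive root iff g^(312/q) ≢ 1 (mod 313) for each prime q ∈ {2, 3, 13}.
g = 2: 2^156 ≡ 1 — hits 1, so not a primitive root.
g = 3: 3^156 ≡ 1 — hits 1, so not a primitive root.
g = 4: 4^156 ≡ 1 — hits 1, so not a primitive root.
g = 5: 5^156 ≡ 312; 5^104 ≡ 1 — hits 1, so not a primitive root.
g = 6: 6^156 ≡ 1 — hits 1, so not a primitive root.
g = 7: 7^156 ≡ 312; 7^104 ≡ 1 — hits 1, so not a primitive root.
g = 8: 8^156 ≡ 1 — hits 1, so not a primitive root.
g = 9: 9^156 ≡ 1 — hits 1, so not a primitive root.
g = 10: 10^156 ≡ 312; 10^104 ≡ 214; 10^24 ≡ 103 — none is 1, so 10 is a primitive root.
Hence the least primitive root of 313 is 10.

10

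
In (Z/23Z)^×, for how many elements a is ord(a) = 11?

10

φ(23) = 23 − 1 = 22 = 2 · 11.
In a cyclic group of order 22, there are φ(d) elements of order d for each divisor d of 22, and zero for non-divisors.
11 | 22, and φ(11) = 11 − 1 = 10.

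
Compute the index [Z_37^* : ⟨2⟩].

1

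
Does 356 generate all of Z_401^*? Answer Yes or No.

No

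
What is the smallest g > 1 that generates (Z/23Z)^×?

φ(23) = 23 − 1 = 22 = 2 · 11.
Test candidates g = 2, 3, … against the prime factors q ∈ {2, 11} of φ(23): g is a generator iff g^(22/q) ≢ 1 for every such q.
g = 2: 2^11 ≡ 1 — hits 1, so not a primitive root.
g = 3: 3^11 ≡ 1 — hits 1, so not a primitive root.
g = 4: 4^11 ≡ 1 — hits 1, so not a primitive root.
g = 5: 5^11 ≡ 22; 5^2 ≡ 2 — none is 1, so 5 is a primitive root.
So 5 is the smallest generator of (Z/23Z)^×.

5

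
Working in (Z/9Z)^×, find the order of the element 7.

By Lagrange's theorem, ord_9(7) divides φ(9) = φ(3^2) = 3·(3−1) = 6 = 2 · 3.
Divisors of 6: 1, 2, 3, 6.
Check 7^d mod 9 for each divisor in increasing order:
7^1 ≡ 7 (mod 9)
7^2 ≡ 4 (mod 9)
7^3 ≡ 1 (mod 9) ✓
The smallest such exponent is 3, so the order of 7 is 3.

3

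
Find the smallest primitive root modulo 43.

3

φ(43) = 43 − 1 = 42 = 2 · 3 · 7.
g is a primitive root iff g^(42/q) ≢ 1 (mod 43) for each prime q ∈ {2, 3, 7}.
g = 2: 2^21 ≡ 42; 2^14 ≡ 1 — hits 1, so not a primitive root.
g = 3: 3^21 ≡ 42; 3^14 ≡ 36; 3^6 ≡ 41 — none is 1, so 3 is a primitive root.
Hence the least primitive root of 43 is 3.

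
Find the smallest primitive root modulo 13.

2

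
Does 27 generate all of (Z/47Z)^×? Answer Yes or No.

No

φ(47) = 47 − 1 = 46 = 2 · 23.
27 is a primitive root mod 47 iff 27^(φ(47)/q) ≢ 1 for every prime q | φ(47), i.e. q ∈ {2, 23}.
27^23 ≡ 1 (mod 47)  [q = 2: ≡ 1 ✗]
27^2 ≡ 24 (mod 47)  [q = 23: ≢ 1 ✓]
27^23 ≡ 1 shows ord(27) | 23, strictly less than φ(47); not a primitive root.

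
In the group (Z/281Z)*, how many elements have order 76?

φ(281) = 281 − 1 = 280 = 2^3 · 5 · 7.
(Z/281Z)^× is cyclic (|G| = 280); a cyclic group of order m has exactly φ(d) elements of each order d | m, and none otherwise.
Here 280 is not a multiple of 76, so there are no elements of order 76.

0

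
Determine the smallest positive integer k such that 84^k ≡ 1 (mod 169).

156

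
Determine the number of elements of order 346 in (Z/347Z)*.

172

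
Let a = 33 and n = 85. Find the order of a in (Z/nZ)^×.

ord(33) | φ(85) = φ(5·17) = (5−1)·(17−1) = 4·16 = 64 = 2^6.
Divisors of 64: 1, 2, 4, 8, 16, 32, 64.
Compute 33^d (mod 85) for the divisors d until we hit 1:
33^1 ≡ 33
33^2 ≡ 69
33^4 ≡ 1
Hence ord(33) = 4.

4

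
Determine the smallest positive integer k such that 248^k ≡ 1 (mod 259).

ord(248) | φ(259) = φ(7·37) = (7−1)·(37−1) = 6·36 = 216 = 2^3 · 3^3.
Divisors of 216: 1, 2, 3, 4, 6, 8, 9, 12, 18, 24, 27, 36, 54, 72, 108, 216.
Test each divisor d:
248^1 ≡ 248 (mod 259)
248^2 ≡ 121 (mod 259)
248^3 ≡ 223 (mod 259)
248^4 ≡ 137 (mod 259)
248^6 ≡ 1 (mod 259) ✓
So ord_259(248) = 6.

6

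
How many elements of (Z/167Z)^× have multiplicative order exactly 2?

1

φ(167) = 167 − 1 = 166 = 2 · 83.
Since (Z/167Z)^× is cyclic of order 166, the number of elements of order d is φ(d) when d | 166 and 0 otherwise.
2 | 166, and φ(2) = 2 − 1 = 1.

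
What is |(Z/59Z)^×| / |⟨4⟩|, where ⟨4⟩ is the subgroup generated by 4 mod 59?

Since 4 ∈ (Z/59Z)^×, its order divides φ(59) = 59 − 1 = 58 = 2 · 29.
Divisors of 58: 1, 2, 29, 58.
Check 4^d mod 59 for each divisor in increasing order:
4^1 ≡ 4 (mod 59)
4^2 ≡ 16 (mod 59)
4^29 ≡ 1 (mod 59) ✓
So ord_59(4) = 29, hence |⟨4⟩| = 29.
[(Z/59Z)^× : ⟨4⟩] = 58/29 = 2.

2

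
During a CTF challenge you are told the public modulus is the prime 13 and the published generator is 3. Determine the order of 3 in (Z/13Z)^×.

The order of 3 must divide φ(13) = 13 − 1 = 12 = 2^2 · 3.
Divisors of 12: 1, 2, 3, 4, 6, 12.
Test each divisor d:
3^1 ≡ 3
3^2 ≡ 9
3^3 ≡ 1
Therefore the multiplicative order of 3 modulo 13 is 3.

3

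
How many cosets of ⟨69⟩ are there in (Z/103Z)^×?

3

Since 69 ∈ (Z/103Z)^×, its order divides φ(103) = 103 − 1 = 102 = 2 · 3 · 17.
Divisors of 102: 1, 2, 3, 6, 17, 34, 51, 102.
Test each divisor d:
69^1 ≡ 69 (mod 103)
69^2 ≡ 23 (mod 103)
69^3 ≡ 42 (mod 103)
69^6 ≡ 13 (mod 103)
69^17 ≡ 102 (mod 103)
69^34 ≡ 1 (mod 103) ✓
So ord_103(69) = 34, hence |⟨69⟩| = 34.
Index = |(Z/103Z)^×| / |⟨69⟩| = 102 / 34 = 3.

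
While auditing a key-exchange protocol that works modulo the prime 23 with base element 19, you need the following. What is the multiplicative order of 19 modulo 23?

22

Since 19 ∈ (Z/23Z)^×, its order divides φ(23) = 23 − 1 = 22 = 2 · 11.
Divisors of 22: 1, 2, 11, 22.
Check 19^d mod 23 for each divisor in increasing order:
19^1 ≡ 19 (mod 23)
19^2 ≡ 16 (mod 23)
19^11 ≡ 22 (mod 23)
19^22 ≡ 1 (mod 23) ✓
The smallest such exponent is 22, so the order of 19 is 22.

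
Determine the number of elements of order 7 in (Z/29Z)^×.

φ(29) = 29 − 1 = 28 = 2^2 · 7.
In a cyclic group of order 28, there are φ(d) elements of order d for each divisor d of 28, and zero for non-divisors.
7 | 28, and φ(7) = 7 − 1 = 6.

6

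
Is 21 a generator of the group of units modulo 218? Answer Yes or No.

No

φ(218) = φ(2)·φ(109) = 1·108 = 108 = 2^2 · 3^3.
An element g generates (Z/218Z)^× iff g^(108/q) ≢ 1 (mod 218) for each prime q ∈ {2, 3}.
21^54 ≡ 1 (mod 218)  [q = 2: ≡ 1 ✗]
21^36 ≡ 45 (mod 218)  [q = 3: ≢ 1 ✓]
Since 21^54 ≡ 1, the order of 21 divides 54 < 108, so 21 is not a primitive root.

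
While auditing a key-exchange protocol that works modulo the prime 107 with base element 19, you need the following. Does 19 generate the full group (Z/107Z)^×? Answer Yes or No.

No

φ(107) = 107 − 1 = 106 = 2 · 53.
It suffices to check that the order of 19 is not a proper divisor of 106: compute 19^(106/q) for q ∈ {2, 53}.
19^53 ≡ 1 (mod 107)  [q = 2: ≡ 1 ✗]
19^2 ≡ 40 (mod 107)  [q = 53: ≢ 1 ✓]
Since 19^53 ≡ 1, the order of 19 divides 53 < 106, so 19 is not a primitive root.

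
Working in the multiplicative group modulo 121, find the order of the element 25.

By Lagrange's theorem, ord_121(25) divides φ(121) = φ(11^2) = 11·(11−1) = 110 = 2 · 5 · 11.
Divisors of 110: 1, 2, 5, 10, 11, 22, 55, 110.
Compute 25^d (mod 121) for the divisors d until we hit 1:
25^1 ≡ 25 (mod 121)
25^2 ≡ 20 (mod 121)
25^5 ≡ 78 (mod 121)
25^10 ≡ 34 (mod 121)
25^11 ≡ 3 (mod 121)
25^22 ≡ 9 (mod 121)
25^55 ≡ 1 (mod 121) ✓
Therefore the multiplicative order of 25 modulo 121 is 55.

55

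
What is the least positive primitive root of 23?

5

φ(23) = 23 − 1 = 22 = 2 · 11.
Test candidates g = 2, 3, … against the prime factors q ∈ {2, 11} of φ(23): g is a generator iff g^(22/q) ≢ 1 for every such q.
g = 2: 2^11 ≡ 1 — hits 1, so not a primitive root.
g = 3: 3^11 ≡ 1 — hits 1, so not a primitive root.
g = 4: 4^11 ≡ 1 — hits 1, so not a primitive root.
g = 5: 5^11 ≡ 22; 5^2 ≡ 2 — none is 1, so 5 is a primitive root.
Hence the least primitive root of 23 is 5.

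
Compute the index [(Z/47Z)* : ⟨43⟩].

ord(43) | φ(47) = 47 − 1 = 46 = 2 · 23.
Divisors of 46: 1, 2, 23, 46.
Evaluate successive powers at the divisors of 46:
43^1 ≡ 43 (mod 47)
43^2 ≡ 16 (mod 47)
43^23 ≡ 46 (mod 47)
43^46 ≡ 1 (mod 47) ✓
So ord_47(43) = 46, hence |⟨43⟩| = 46.
The index is φ(47) / ord(43) = 46 / 46 = 1.

1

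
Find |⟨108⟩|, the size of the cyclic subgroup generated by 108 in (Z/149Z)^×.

148

The order of 108 must divide φ(149) = 149 − 1 = 148 = 2^2 · 37.
Divisors of 148: 1, 2, 4, 37, 74, 148.
Evaluate successive powers at the divisors of 148:
108^1 ≡ 108 (mod 149)
108^2 ≡ 42 (mod 149)
108^4 ≡ 125 (mod 149)
108^37 ≡ 44 (mod 149)
108^74 ≡ 148 (mod 149)
108^148 ≡ 1 (mod 149) ✓
Therefore the multiplicative order of 108 modulo 149 is 148.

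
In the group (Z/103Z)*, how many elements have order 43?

0

φ(103) = 103 − 1 = 102 = 2 · 3 · 17.
(Z/103Z)^× is cyclic (|G| = 102); a cyclic group of order m has exactly φ(d) elements of each order d | m, and none otherwise.
43 does not divide 102, so no element of (Z/103Z)^× has order 43.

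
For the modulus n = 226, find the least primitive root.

φ(226) = φ(2)·φ(113) = 1·112 = 112 = 2^4 · 7.
Test candidates g = 2, 3, … against the prime factors q ∈ {2, 7} of φ(226): g is a generator iff g^(112/q) ≢ 1 for every such q.
g = 2: gcd(2, 226) = 2 > 1, not a unit — skip.
g = 3: 3^56 ≡ 225; 3^16 ≡ 49 — none is 1, so 3 is a primitive root.
So 3 is the smallest generator of (Z/226Z)^×.

3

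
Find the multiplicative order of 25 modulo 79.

39

ord(25) | φ(79) = 79 − 1 = 78 = 2 · 3 · 13.
Divisors of 78: 1, 2, 3, 6, 13, 26, 39, 78.
Check 25^d mod 79 for each divisor in increasing order:
25^1 ≡ 25 (mod 79)
25^2 ≡ 72 (mod 79)
25^3 ≡ 62 (mod 79)
25^6 ≡ 52 (mod 79)
25^13 ≡ 55 (mod 79)
25^26 ≡ 23 (mod 79)
25^39 ≡ 1 (mod 79) ✓
Therefore the multiplicative order of 25 modulo 79 is 39.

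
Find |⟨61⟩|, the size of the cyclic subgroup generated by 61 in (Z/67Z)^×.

66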